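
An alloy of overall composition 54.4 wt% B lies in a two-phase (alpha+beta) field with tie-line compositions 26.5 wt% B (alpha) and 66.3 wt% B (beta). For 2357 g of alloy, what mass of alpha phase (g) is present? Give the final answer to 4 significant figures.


f_alpha = (C_beta - C0) / (C_beta - C_alpha)
f_alpha = (66.3 - 54.4) / (66.3 - 26.5) = 0.298995
m_alpha = f_alpha * m_total = 0.298995 * 2357 = 704.7 g


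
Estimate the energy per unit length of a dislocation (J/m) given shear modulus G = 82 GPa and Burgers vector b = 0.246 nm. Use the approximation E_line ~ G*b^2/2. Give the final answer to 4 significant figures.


E = G*b^2/2
b = 0.246 nm = 2.46e-10 m
G = 82 GPa = 8.2e+10 Pa
E = 0.5 * 8.2e+10 * (2.46e-10)^2
E = 2.481e-09 J/m


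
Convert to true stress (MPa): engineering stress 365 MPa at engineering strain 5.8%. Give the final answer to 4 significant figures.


sigma_true = sigma_eng * (1 + epsilon_eng)
sigma_true = 365 * (1 + 0.058)
sigma_true = 386.2 MPa


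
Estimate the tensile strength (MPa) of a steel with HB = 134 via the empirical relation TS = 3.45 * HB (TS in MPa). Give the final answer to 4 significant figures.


TS (MPa) = 3.45 * HB
TS = 3.45 * 134
TS = 462.3 MPa


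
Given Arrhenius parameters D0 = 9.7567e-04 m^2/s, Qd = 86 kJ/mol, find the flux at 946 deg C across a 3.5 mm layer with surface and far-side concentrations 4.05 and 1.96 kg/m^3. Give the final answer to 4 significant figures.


Step 1: D = D0 * exp(-Qd/(R*T))
T = 946 + 273.15 = 1219.15 K
D = 9.7567e-04 * exp(-86e3 / (8.314 * 1219.15)) = 2.01599e-07 m^2/s
Step 2: J = D * (C1 - C2) / dx
J = 2.01599e-07 * (4.05 - 1.96) / 3.5e-03
J = 1.204e-04 kg/(m^2*s)


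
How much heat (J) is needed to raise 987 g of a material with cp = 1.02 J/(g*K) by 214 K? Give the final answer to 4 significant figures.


Q = m * cp * dT
Q = 987 * 1.02 * 214
Q = 215400 J


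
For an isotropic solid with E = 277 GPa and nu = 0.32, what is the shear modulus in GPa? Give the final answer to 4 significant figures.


G = E / (2*(1+nu))
G = 277 / (2*(1+0.32))
G = 104.9 GPa


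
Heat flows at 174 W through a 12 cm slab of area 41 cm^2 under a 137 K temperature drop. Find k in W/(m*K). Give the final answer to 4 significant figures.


k = Q*L / (A*dT)
L = 0.12 m, A = 4.1e-03 m^2
k = 174 * 0.12 / (4.1e-03 * 137)
k = 37.17 W/(m*K)


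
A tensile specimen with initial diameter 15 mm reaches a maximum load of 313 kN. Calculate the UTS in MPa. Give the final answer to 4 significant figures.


A0 = pi*(d/2)^2 = pi*(15/2)^2 = 176.715 mm^2
UTS = F_max / A0 = 313*1000 / 176.715
UTS = 1771 MPa


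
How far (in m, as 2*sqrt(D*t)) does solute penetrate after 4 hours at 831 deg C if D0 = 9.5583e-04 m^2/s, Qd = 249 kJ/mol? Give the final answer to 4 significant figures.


Step 1: D = D0 * exp(-Qd/(R*T))
T = 1104.15 K
D = 9.5583e-04 * exp(-249e3 / (8.314 * 1104.15)) = 1.58626e-15 m^2/s
Step 2: L = 2*sqrt(D*t)
t = 4 h = 14400 s
L = 2*sqrt(1.58626e-15 * 14400) = 9.559e-06 m


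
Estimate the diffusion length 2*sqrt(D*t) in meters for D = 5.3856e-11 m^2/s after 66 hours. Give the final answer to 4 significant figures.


t = 66 hr = 237600 s
Diffusion length = 2*sqrt(D*t)
= 2*sqrt(5.3856e-11 * 237600)
= 7.154e-03 m


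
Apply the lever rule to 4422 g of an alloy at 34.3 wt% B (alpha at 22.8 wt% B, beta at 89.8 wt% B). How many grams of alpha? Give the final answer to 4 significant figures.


f_alpha = (C_beta - C0) / (C_beta - C_alpha)
f_alpha = (89.8 - 34.3) / (89.8 - 22.8) = 0.828358
m_alpha = f_alpha * m_total = 0.828358 * 4422 = 3663 g


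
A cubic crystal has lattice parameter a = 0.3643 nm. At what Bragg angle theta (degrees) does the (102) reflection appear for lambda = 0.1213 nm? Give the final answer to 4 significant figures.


d = a / sqrt(h^2+k^2+l^2)
d = 0.3643 / sqrt(5) = 0.16292 nm
lambda = 2*d*sin(theta)  =>  sin(theta) = lambda / (2*d)
sin(theta) = 0.1213 / (2 * 0.16292) = 0.372269
theta = 21.86 deg


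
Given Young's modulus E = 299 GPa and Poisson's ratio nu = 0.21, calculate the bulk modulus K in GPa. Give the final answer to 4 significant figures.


K = E / (3*(1-2*nu))
K = 299 / (3*(1-2*0.21))
K = 171.8 GPa


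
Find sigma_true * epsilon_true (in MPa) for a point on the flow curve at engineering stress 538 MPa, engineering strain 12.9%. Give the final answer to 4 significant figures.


sigma_true = sigma_eng * (1 + epsilon_eng)
sigma_true = 538 * (1 + 0.129) = 607.402 MPa
epsilon_true = ln(1 + epsilon_eng)
epsilon_true = ln(1 + 0.129) = 0.121332
sigma_true * epsilon_true = 607.402 * 0.121332 = 73.7 MPa


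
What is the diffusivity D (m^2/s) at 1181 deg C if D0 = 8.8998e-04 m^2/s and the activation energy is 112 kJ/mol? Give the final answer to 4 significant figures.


D = D0 * exp(-Qd / (R*T))
T = 1454.15 K
D = 8.8998e-04 * exp(-112e3 / (8.314 * 1454.15))
D = 8.435e-08 m^2/s


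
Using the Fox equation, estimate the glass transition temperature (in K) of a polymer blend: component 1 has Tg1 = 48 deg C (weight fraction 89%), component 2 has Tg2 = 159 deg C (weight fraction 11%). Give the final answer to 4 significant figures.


1/Tg = w1/Tg1 + w2/Tg2 (in Kelvin)
Tg1 = 321.15 K, Tg2 = 432.15 K
1/Tg = 0.89/321.15 + 0.11/432.15
Tg = 330.5 K


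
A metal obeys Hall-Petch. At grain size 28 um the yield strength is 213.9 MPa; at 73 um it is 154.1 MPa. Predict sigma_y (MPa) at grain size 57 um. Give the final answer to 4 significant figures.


sigma_y = sigma0 + k / sqrt(d)
1/sqrt(d1) = 1/sqrt(2.8e-05) = 188.982;  1/sqrt(d2) = 117.041
k = (sigma1 - sigma2) / (1/sqrt(d1) - 1/sqrt(d2)) = (213.9 - 154.1) / (188.982 - 117.041) = 0.831236 MPa*m^0.5
sigma0 = sigma1 - k/sqrt(d1) = 213.9 - 0.831236*188.982 = 56.8112 MPa
sigma_y(d3) = 56.8112 + 0.831236 / sqrt(5.7e-05) = 166.9 MPa


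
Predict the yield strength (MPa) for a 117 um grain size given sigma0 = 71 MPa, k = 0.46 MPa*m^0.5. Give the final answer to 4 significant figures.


sigma_y = sigma0 + k / sqrt(d)
d = 117 um = 1.17e-04 m
sigma_y = 71 + 0.46 / sqrt(1.17e-04)
sigma_y = 113.5 MPa


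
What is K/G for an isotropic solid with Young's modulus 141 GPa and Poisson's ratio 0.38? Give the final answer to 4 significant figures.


G = E / (2*(1+nu))
G = 141 / (2*(1+0.38)) = 51.087 GPa
K = E / (3*(1-2*nu))
K = 141 / (3*(1-2*0.38)) = 195.833 GPa
K/G = 195.833 / 51.087 = 3.833


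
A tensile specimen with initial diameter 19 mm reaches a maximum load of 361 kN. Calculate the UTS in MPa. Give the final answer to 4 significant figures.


A0 = pi*(d/2)^2 = pi*(19/2)^2 = 283.529 mm^2
UTS = F_max / A0 = 361*1000 / 283.529
UTS = 1273 MPa


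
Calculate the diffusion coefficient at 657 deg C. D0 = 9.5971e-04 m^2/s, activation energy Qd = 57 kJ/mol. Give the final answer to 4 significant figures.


D = D0 * exp(-Qd / (R*T))
T = 930.15 K
D = 9.5971e-04 * exp(-57e3 / (8.314 * 930.15))
D = 6.04e-07 m^2/s


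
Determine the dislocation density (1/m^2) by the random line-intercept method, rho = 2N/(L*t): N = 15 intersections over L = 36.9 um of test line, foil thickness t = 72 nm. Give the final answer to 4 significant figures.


rho = 2N / (L * t)
L = 36.9 um = 3.69e-05 m, t = 72 nm = 7.2e-08 m
rho = 2 * 15 / (3.69e-05 * 7.2e-08)
rho = 1.129e+13 1/m^2


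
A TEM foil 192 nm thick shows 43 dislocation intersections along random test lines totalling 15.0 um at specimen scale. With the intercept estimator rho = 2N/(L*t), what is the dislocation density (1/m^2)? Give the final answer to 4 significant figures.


rho = 2N / (L * t)
L = 15.0 um = 1.5e-05 m, t = 192 nm = 1.92e-07 m
rho = 2 * 43 / (1.5e-05 * 1.92e-07)
rho = 2.986e+13 1/m^2


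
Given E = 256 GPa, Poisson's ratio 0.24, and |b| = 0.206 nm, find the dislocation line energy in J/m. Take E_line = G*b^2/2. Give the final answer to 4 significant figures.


Step 1: G = E / (2*(1+nu))
G = 256 / (2*(1+0.24)) = 103.226 GPa = 1.03226e+11 Pa
Step 2: E_line = G*b^2/2
b = 0.206 nm = 2.06e-10 m
E_line = 0.5 * 1.03226e+11 * (2.06e-10)^2 = 2.19e-09 J/m


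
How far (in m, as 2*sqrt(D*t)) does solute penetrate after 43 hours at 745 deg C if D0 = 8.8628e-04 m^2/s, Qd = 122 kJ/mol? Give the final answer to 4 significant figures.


Step 1: D = D0 * exp(-Qd/(R*T))
T = 1018.15 K
D = 8.8628e-04 * exp(-122e3 / (8.314 * 1018.15)) = 4.87888e-10 m^2/s
Step 2: L = 2*sqrt(D*t)
t = 43 h = 154800 s
L = 2*sqrt(4.87888e-10 * 154800) = 0.01738 m


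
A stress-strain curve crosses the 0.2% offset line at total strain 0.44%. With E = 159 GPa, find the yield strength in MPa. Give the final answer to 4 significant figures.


Offset strain = 0.002
Elastic strain at yield = total_strain - offset = 4.4e-03 - 0.002 = 2.4e-03
sigma_y = E * elastic_strain = 159000 * 2.4e-03
sigma_y = 381.6 MPa


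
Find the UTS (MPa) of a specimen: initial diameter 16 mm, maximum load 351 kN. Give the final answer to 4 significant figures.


A0 = pi*(d/2)^2 = pi*(16/2)^2 = 201.062 mm^2
UTS = F_max / A0 = 351*1000 / 201.062
UTS = 1746 MPa


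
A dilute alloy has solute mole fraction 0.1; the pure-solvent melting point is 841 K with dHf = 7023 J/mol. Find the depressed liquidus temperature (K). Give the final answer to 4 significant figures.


dT = R*Tm^2*x / dHf
dT = 8.314 * 841^2 * 0.1 / 7023
dT = 83.7297 K
T_new = 841 - 83.7297 = 757.3 K


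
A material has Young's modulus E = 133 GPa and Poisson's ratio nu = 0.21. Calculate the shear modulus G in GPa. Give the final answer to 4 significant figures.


G = E / (2*(1+nu))
G = 133 / (2*(1+0.21))
G = 54.96 GPa


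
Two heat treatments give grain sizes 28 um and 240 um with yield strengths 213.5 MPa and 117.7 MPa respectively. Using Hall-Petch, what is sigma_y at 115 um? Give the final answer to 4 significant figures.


sigma_y = sigma0 + k / sqrt(d)
1/sqrt(d1) = 1/sqrt(2.8e-05) = 188.982;  1/sqrt(d2) = 64.5497
k = (sigma1 - sigma2) / (1/sqrt(d1) - 1/sqrt(d2)) = (213.5 - 117.7) / (188.982 - 64.5497) = 0.769895 MPa*m^0.5
sigma0 = sigma1 - k/sqrt(d1) = 213.5 - 0.769895*188.982 = 68.0035 MPa
sigma_y(d3) = 68.0035 + 0.769895 / sqrt(1.15e-04) = 139.8 MPa


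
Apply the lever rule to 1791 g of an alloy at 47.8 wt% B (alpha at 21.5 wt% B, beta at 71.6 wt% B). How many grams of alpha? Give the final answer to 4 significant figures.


f_alpha = (C_beta - C0) / (C_beta - C_alpha)
f_alpha = (71.6 - 47.8) / (71.6 - 21.5) = 0.47505
m_alpha = f_alpha * m_total = 0.47505 * 1791 = 850.8 g


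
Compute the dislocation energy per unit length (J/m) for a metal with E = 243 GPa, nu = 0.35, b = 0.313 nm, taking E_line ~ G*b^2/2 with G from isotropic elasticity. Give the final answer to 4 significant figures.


Step 1: G = E / (2*(1+nu))
G = 243 / (2*(1+0.35)) = 90 GPa = 9e+10 Pa
Step 2: E_line = G*b^2/2
b = 0.313 nm = 3.13e-10 m
E_line = 0.5 * 9e+10 * (3.13e-10)^2 = 4.409e-09 J/m


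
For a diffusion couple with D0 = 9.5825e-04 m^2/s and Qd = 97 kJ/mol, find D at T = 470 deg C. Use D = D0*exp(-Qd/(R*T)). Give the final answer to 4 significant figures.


D = D0 * exp(-Qd / (R*T))
T = 743.15 K
D = 9.5825e-04 * exp(-97e3 / (8.314 * 743.15))
D = 1.456e-10 m^2/s


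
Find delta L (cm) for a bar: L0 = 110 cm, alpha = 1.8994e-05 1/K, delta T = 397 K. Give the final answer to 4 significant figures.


dL = L0 * alpha * dT
dL = 110 * 1.8994e-05 * 397
dL = 0.8295 cm


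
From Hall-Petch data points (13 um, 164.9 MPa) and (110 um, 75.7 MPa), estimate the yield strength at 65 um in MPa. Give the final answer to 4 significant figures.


sigma_y = sigma0 + k / sqrt(d)
1/sqrt(d1) = 1/sqrt(1.3e-05) = 277.35;  1/sqrt(d2) = 95.3463
k = (sigma1 - sigma2) / (1/sqrt(d1) - 1/sqrt(d2)) = (164.9 - 75.7) / (277.35 - 95.3463) = 0.4901 MPa*m^0.5
sigma0 = sigma1 - k/sqrt(d1) = 164.9 - 0.4901*277.35 = 28.9708 MPa
sigma_y(d3) = 28.9708 + 0.4901 / sqrt(6.5e-05) = 89.76 MPa


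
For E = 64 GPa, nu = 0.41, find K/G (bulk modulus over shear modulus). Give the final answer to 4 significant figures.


G = E / (2*(1+nu))
G = 64 / (2*(1+0.41)) = 22.695 GPa
K = E / (3*(1-2*nu))
K = 64 / (3*(1-2*0.41)) = 118.519 GPa
K/G = 118.519 / 22.695 = 5.222


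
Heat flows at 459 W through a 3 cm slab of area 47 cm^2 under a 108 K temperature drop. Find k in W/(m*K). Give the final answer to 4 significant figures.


k = Q*L / (A*dT)
L = 0.03 m, A = 4.7e-03 m^2
k = 459 * 0.03 / (4.7e-03 * 108)
k = 27.13 W/(m*K)


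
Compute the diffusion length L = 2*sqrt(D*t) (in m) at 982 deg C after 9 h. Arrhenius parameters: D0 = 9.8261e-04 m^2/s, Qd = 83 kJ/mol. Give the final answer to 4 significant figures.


Step 1: D = D0 * exp(-Qd/(R*T))
T = 1255.15 K
D = 9.8261e-04 * exp(-83e3 / (8.314 * 1255.15)) = 3.45229e-07 m^2/s
Step 2: L = 2*sqrt(D*t)
t = 9 h = 32400 s
L = 2*sqrt(3.45229e-07 * 32400) = 0.2115 m


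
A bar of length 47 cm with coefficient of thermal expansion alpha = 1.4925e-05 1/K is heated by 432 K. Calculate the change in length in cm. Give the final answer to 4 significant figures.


dL = L0 * alpha * dT
dL = 47 * 1.4925e-05 * 432
dL = 0.303 cm


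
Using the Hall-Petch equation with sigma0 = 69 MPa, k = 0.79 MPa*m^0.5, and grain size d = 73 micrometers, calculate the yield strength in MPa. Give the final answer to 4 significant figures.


sigma_y = sigma0 + k / sqrt(d)
d = 73 um = 7.3e-05 m
sigma_y = 69 + 0.79 / sqrt(7.3e-05)
sigma_y = 161.5 MPa


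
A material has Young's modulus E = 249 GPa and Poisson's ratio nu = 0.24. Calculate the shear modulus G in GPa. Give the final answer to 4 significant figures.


G = E / (2*(1+nu))
G = 249 / (2*(1+0.24))
G = 100.4 GPa


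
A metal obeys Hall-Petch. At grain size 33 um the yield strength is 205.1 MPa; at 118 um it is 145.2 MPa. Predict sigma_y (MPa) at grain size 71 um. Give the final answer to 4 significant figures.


sigma_y = sigma0 + k / sqrt(d)
1/sqrt(d1) = 1/sqrt(3.3e-05) = 174.078;  1/sqrt(d2) = 92.0575
k = (sigma1 - sigma2) / (1/sqrt(d1) - 1/sqrt(d2)) = (205.1 - 145.2) / (174.078 - 92.0575) = 0.730308 MPa*m^0.5
sigma0 = sigma1 - k/sqrt(d1) = 205.1 - 0.730308*174.078 = 77.9697 MPa
sigma_y(d3) = 77.9697 + 0.730308 / sqrt(7.1e-05) = 164.6 MPa


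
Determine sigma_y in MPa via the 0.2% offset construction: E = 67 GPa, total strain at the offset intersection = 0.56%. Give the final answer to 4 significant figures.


Offset strain = 0.002
Elastic strain at yield = total_strain - offset = 5.6e-03 - 0.002 = 3.6e-03
sigma_y = E * elastic_strain = 67000 * 3.6e-03
sigma_y = 241.2 MPa


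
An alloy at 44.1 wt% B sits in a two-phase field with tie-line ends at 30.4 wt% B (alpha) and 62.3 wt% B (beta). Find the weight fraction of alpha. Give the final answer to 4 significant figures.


f_alpha = (C_beta - C0) / (C_beta - C_alpha)
f_alpha = (62.3 - 44.1) / (62.3 - 30.4)
f_alpha = 0.5705


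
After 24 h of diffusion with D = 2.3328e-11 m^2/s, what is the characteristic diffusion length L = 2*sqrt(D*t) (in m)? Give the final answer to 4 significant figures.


t = 24 hr = 86400 s
Diffusion length = 2*sqrt(D*t)
= 2*sqrt(2.3328e-11 * 86400)
= 2.839e-03 m


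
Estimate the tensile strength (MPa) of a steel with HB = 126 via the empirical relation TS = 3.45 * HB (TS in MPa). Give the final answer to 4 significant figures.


TS (MPa) = 3.45 * HB
TS = 3.45 * 126
TS = 434.7 MPa


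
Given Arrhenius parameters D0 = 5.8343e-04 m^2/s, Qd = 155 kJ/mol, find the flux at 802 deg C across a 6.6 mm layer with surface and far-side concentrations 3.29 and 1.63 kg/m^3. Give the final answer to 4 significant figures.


Step 1: D = D0 * exp(-Qd/(R*T))
T = 802 + 273.15 = 1075.15 K
D = 5.8343e-04 * exp(-155e3 / (8.314 * 1075.15)) = 1.71894e-11 m^2/s
Step 2: J = D * (C1 - C2) / dx
J = 1.71894e-11 * (3.29 - 1.63) / 6.6e-03
J = 4.323e-09 kg/(m^2*s)


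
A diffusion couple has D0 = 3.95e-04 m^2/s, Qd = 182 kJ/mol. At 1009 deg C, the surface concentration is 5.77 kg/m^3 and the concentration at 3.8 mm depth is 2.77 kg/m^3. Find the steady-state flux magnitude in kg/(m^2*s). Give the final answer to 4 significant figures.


Step 1: D = D0 * exp(-Qd/(R*T))
T = 1009 + 273.15 = 1282.15 K
D = 3.95e-04 * exp(-182e3 / (8.314 * 1282.15)) = 1.5194e-11 m^2/s
Step 2: J = D * (C1 - C2) / dx
J = 1.5194e-11 * (5.77 - 2.77) / 3.8e-03
J = 1.2e-08 kg/(m^2*s)


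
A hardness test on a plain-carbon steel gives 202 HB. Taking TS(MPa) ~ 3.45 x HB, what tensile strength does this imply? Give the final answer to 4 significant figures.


TS (MPa) = 3.45 * HB
TS = 3.45 * 202
TS = 696.9 MPa


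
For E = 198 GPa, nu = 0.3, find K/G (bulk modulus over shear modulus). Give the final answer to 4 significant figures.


G = E / (2*(1+nu))
G = 198 / (2*(1+0.3)) = 76.1538 GPa
K = E / (3*(1-2*nu))
K = 198 / (3*(1-2*0.3)) = 165 GPa
K/G = 165 / 76.1538 = 2.167


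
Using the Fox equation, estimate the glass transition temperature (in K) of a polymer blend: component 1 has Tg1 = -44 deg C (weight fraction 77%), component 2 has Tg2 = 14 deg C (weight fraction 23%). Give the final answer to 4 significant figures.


1/Tg = w1/Tg1 + w2/Tg2 (in Kelvin)
Tg1 = 229.15 K, Tg2 = 287.15 K
1/Tg = 0.77/229.15 + 0.23/287.15
Tg = 240.3 K


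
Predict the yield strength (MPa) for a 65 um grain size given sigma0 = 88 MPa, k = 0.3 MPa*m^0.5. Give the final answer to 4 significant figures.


sigma_y = sigma0 + k / sqrt(d)
d = 65 um = 6.5e-05 m
sigma_y = 88 + 0.3 / sqrt(6.5e-05)
sigma_y = 125.2 MPa


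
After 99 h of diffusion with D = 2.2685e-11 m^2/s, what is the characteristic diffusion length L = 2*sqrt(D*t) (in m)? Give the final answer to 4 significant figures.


t = 99 hr = 356400 s
Diffusion length = 2*sqrt(D*t)
= 2*sqrt(2.2685e-11 * 356400)
= 5.687e-03 m


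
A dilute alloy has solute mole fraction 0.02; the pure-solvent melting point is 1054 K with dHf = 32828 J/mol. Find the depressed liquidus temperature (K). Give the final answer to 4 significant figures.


dT = R*Tm^2*x / dHf
dT = 8.314 * 1054^2 * 0.02 / 32828
dT = 5.627 K
T_new = 1054 - 5.627 = 1048 K


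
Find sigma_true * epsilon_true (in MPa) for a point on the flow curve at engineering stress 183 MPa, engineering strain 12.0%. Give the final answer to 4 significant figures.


sigma_true = sigma_eng * (1 + epsilon_eng)
sigma_true = 183 * (1 + 0.12) = 204.96 MPa
epsilon_true = ln(1 + epsilon_eng)
epsilon_true = ln(1 + 0.12) = 0.113329
sigma_true * epsilon_true = 204.96 * 0.113329 = 23.23 MPa


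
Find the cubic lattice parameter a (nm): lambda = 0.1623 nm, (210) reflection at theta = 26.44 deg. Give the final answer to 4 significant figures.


d = lambda / (2*sin(theta))
d = 0.1623 / (2*sin(26.44 deg))
d = 0.182253 nm
a = d * sqrt(h^2+k^2+l^2) = 0.182253 * sqrt(5)
a = 0.4075 nm


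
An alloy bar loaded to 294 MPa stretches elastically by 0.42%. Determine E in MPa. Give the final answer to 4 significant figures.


E = sigma / epsilon
epsilon = 0.42% = 4.2e-03
E = 294 / 4.2e-03
E = 70000 MPa


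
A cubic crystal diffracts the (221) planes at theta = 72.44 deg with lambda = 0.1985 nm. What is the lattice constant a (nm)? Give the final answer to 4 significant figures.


d = lambda / (2*sin(theta))
d = 0.1985 / (2*sin(72.44 deg))
d = 0.104101 nm
a = d * sqrt(h^2+k^2+l^2) = 0.104101 * sqrt(9)
a = 0.3123 nm


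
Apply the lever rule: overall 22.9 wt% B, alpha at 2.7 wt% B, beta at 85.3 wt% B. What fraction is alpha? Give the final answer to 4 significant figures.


f_alpha = (C_beta - C0) / (C_beta - C_alpha)
f_alpha = (85.3 - 22.9) / (85.3 - 2.7)
f_alpha = 0.7554


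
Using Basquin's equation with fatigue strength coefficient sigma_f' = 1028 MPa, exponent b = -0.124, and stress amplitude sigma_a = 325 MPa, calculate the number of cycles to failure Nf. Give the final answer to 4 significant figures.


sigma_a = sigma_f' * (2*Nf)^b
2*Nf = (sigma_a / sigma_f')^(1/b)
2*Nf = (325 / 1028)^(1/-0.124)
2*Nf = 10793
Nf = 5397 cycles


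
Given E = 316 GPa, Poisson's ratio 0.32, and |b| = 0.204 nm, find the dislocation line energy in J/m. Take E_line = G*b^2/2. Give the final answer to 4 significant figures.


Step 1: G = E / (2*(1+nu))
G = 316 / (2*(1+0.32)) = 119.697 GPa = 1.19697e+11 Pa
Step 2: E_line = G*b^2/2
b = 0.204 nm = 2.04e-10 m
E_line = 0.5 * 1.19697e+11 * (2.04e-10)^2 = 2.491e-09 J/m


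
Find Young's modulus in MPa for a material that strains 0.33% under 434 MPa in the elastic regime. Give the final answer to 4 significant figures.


E = sigma / epsilon
epsilon = 0.33% = 3.3e-03
E = 434 / 3.3e-03
E = 131500 MPa


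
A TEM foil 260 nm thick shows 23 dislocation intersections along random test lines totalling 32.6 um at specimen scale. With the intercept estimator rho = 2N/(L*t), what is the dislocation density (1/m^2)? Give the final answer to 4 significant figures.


rho = 2N / (L * t)
L = 32.6 um = 3.26e-05 m, t = 260 nm = 2.6e-07 m
rho = 2 * 23 / (3.26e-05 * 2.6e-07)
rho = 5.427e+12 1/m^2


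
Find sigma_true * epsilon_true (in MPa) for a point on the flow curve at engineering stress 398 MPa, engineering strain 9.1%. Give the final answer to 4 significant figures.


sigma_true = sigma_eng * (1 + epsilon_eng)
sigma_true = 398 * (1 + 0.091) = 434.218 MPa
epsilon_true = ln(1 + epsilon_eng)
epsilon_true = ln(1 + 0.091) = 0.0870947
sigma_true * epsilon_true = 434.218 * 0.0870947 = 37.82 MPa


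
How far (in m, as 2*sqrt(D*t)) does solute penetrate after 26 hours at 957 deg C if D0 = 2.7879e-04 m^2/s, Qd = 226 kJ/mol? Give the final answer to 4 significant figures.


Step 1: D = D0 * exp(-Qd/(R*T))
T = 1230.15 K
D = 2.7879e-04 * exp(-226e3 / (8.314 * 1230.15)) = 7.05532e-14 m^2/s
Step 2: L = 2*sqrt(D*t)
t = 26 h = 93600 s
L = 2*sqrt(7.05532e-14 * 93600) = 1.625e-04 m


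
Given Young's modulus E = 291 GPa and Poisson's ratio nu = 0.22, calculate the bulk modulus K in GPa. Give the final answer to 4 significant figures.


K = E / (3*(1-2*nu))
K = 291 / (3*(1-2*0.22))
K = 173.2 GPa


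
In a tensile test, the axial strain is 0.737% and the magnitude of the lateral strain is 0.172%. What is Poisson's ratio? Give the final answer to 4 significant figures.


nu = -epsilon_lat / epsilon_axial
Lateral strain is contraction (negative), so using magnitudes:
nu = 0.172 / 0.737
nu = 0.2334


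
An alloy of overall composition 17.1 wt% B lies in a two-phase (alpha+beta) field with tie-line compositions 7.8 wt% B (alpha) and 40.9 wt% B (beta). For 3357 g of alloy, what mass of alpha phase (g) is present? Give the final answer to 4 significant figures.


f_alpha = (C_beta - C0) / (C_beta - C_alpha)
f_alpha = (40.9 - 17.1) / (40.9 - 7.8) = 0.719033
m_alpha = f_alpha * m_total = 0.719033 * 3357 = 2414 g


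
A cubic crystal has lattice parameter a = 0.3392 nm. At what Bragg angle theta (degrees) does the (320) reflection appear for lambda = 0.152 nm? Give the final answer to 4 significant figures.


d = a / sqrt(h^2+k^2+l^2)
d = 0.3392 / sqrt(13) = 0.0940772 nm
lambda = 2*d*sin(theta)  =>  sin(theta) = lambda / (2*d)
sin(theta) = 0.152 / (2 * 0.0940772) = 0.807848
theta = 53.89 deg


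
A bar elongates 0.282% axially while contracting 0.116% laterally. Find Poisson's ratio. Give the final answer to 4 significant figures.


nu = -epsilon_lat / epsilon_axial
Lateral strain is contraction (negative), so using magnitudes:
nu = 0.116 / 0.282
nu = 0.4113


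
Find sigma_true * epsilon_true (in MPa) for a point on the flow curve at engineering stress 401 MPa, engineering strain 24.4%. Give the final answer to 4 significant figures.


sigma_true = sigma_eng * (1 + epsilon_eng)
sigma_true = 401 * (1 + 0.244) = 498.844 MPa
epsilon_true = ln(1 + epsilon_eng)
epsilon_true = ln(1 + 0.244) = 0.218332
sigma_true * epsilon_true = 498.844 * 0.218332 = 108.9 MPa


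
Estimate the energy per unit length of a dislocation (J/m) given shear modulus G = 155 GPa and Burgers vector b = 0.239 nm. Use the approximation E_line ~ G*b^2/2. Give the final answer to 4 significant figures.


E = G*b^2/2
b = 0.239 nm = 2.39e-10 m
G = 155 GPa = 1.55e+11 Pa
E = 0.5 * 1.55e+11 * (2.39e-10)^2
E = 4.427e-09 J/m


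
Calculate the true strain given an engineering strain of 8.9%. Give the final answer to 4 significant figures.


epsilon_true = ln(1 + epsilon_eng)
epsilon_true = ln(1 + 0.089)
epsilon_true = 0.08526


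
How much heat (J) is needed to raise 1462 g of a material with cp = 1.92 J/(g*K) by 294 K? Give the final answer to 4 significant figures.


Q = m * cp * dT
Q = 1462 * 1.92 * 294
Q = 825300 J


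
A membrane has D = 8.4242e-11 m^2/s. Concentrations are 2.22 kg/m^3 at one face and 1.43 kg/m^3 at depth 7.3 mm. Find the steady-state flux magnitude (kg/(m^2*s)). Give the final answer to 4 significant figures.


J = -D * (dC/dx) = D * (C1 - C2) / dx
J = 8.4242e-11 * (2.22 - 1.43) / 7.3e-03
J = 9.117e-09 kg/(m^2*s)


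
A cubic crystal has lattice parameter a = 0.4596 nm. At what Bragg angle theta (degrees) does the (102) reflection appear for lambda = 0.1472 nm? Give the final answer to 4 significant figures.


d = a / sqrt(h^2+k^2+l^2)
d = 0.4596 / sqrt(5) = 0.205539 nm
lambda = 2*d*sin(theta)  =>  sin(theta) = lambda / (2*d)
sin(theta) = 0.1472 / (2 * 0.205539) = 0.358082
theta = 20.98 deg


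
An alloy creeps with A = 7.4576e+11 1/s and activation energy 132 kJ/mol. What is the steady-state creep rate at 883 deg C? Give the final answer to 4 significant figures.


rate = A * exp(-Q / (R*T))
T = 883 + 273.15 = 1156.15 K
rate = 7.4576e+11 * exp(-132e3 / (8.314 * 1156.15))
rate = 810300 1/s


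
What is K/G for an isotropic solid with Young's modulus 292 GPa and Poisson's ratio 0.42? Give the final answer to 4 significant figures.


G = E / (2*(1+nu))
G = 292 / (2*(1+0.42)) = 102.817 GPa
K = E / (3*(1-2*nu))
K = 292 / (3*(1-2*0.42)) = 608.333 GPa
K/G = 608.333 / 102.817 = 5.917


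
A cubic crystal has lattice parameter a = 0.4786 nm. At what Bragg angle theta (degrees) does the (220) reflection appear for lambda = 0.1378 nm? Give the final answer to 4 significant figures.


d = a / sqrt(h^2+k^2+l^2)
d = 0.4786 / sqrt(8) = 0.169211 nm
lambda = 2*d*sin(theta)  =>  sin(theta) = lambda / (2*d)
sin(theta) = 0.1378 / (2 * 0.169211) = 0.407185
theta = 24.03 deg


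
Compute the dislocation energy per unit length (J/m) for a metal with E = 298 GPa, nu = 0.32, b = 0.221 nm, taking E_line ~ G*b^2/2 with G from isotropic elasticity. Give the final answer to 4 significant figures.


Step 1: G = E / (2*(1+nu))
G = 298 / (2*(1+0.32)) = 112.879 GPa = 1.12879e+11 Pa
Step 2: E_line = G*b^2/2
b = 0.221 nm = 2.21e-10 m
E_line = 0.5 * 1.12879e+11 * (2.21e-10)^2 = 2.757e-09 J/m


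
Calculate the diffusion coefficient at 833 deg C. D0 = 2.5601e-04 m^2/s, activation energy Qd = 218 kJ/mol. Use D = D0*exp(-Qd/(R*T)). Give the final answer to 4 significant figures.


D = D0 * exp(-Qd / (R*T))
T = 1106.15 K
D = 2.5601e-04 * exp(-218e3 / (8.314 * 1106.15))
D = 1.299e-14 m^2/s


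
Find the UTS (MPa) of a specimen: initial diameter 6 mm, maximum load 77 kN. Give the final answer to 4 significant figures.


A0 = pi*(d/2)^2 = pi*(6/2)^2 = 28.2743 mm^2
UTS = F_max / A0 = 77*1000 / 28.2743
UTS = 2723 MPa


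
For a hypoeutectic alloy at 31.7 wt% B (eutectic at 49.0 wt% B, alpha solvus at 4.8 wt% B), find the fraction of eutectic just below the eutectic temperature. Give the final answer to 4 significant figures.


f_primary = (C_e - C0) / (C_e - C_alpha_max)
f_primary = (49.0 - 31.7) / (49.0 - 4.8)
f_primary = 0.391403
f_eutectic = 1 - 0.391403 = 0.6086


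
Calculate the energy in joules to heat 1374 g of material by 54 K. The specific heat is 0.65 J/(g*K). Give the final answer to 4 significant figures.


Q = m * cp * dT
Q = 1374 * 0.65 * 54
Q = 48230 J


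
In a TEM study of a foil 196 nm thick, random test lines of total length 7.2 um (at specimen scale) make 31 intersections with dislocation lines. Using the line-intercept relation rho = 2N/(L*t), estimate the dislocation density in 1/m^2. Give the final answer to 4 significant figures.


rho = 2N / (L * t)
L = 7.2 um = 7.2e-06 m, t = 196 nm = 1.96e-07 m
rho = 2 * 31 / (7.2e-06 * 1.96e-07)
rho = 4.393e+13 1/m^2


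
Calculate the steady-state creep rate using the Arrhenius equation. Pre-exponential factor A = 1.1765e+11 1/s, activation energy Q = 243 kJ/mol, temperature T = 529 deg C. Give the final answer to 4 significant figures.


rate = A * exp(-Q / (R*T))
T = 529 + 273.15 = 802.15 K
rate = 1.1765e+11 * exp(-243e3 / (8.314 * 802.15))
rate = 1.763e-05 1/s


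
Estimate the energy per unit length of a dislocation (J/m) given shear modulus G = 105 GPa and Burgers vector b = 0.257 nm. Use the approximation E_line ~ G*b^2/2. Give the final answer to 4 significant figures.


E = G*b^2/2
b = 0.257 nm = 2.57e-10 m
G = 105 GPa = 1.05e+11 Pa
E = 0.5 * 1.05e+11 * (2.57e-10)^2
E = 3.468e-09 J/m


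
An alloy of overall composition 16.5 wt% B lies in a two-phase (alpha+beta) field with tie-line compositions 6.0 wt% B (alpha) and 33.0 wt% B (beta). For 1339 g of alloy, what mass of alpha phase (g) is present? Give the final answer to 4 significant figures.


f_alpha = (C_beta - C0) / (C_beta - C_alpha)
f_alpha = (33.0 - 16.5) / (33.0 - 6.0) = 0.611111
m_alpha = f_alpha * m_total = 0.611111 * 1339 = 818.3 g


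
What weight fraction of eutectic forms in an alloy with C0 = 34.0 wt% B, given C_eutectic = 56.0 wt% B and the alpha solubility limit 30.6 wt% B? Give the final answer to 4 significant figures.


f_primary = (C_e - C0) / (C_e - C_alpha_max)
f_primary = (56.0 - 34.0) / (56.0 - 30.6)
f_primary = 0.866142
f_eutectic = 1 - 0.866142 = 0.1339


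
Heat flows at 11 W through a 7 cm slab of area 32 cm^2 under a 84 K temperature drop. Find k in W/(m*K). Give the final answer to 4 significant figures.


k = Q*L / (A*dT)
L = 0.07 m, A = 3.2e-03 m^2
k = 11 * 0.07 / (3.2e-03 * 84)
k = 2.865 W/(m*K)


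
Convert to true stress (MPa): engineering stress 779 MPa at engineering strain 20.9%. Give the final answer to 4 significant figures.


sigma_true = sigma_eng * (1 + epsilon_eng)
sigma_true = 779 * (1 + 0.209)
sigma_true = 941.8 MPa


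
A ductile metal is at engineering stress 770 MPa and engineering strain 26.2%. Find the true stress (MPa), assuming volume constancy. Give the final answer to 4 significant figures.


sigma_true = sigma_eng * (1 + epsilon_eng)
sigma_true = 770 * (1 + 0.262)
sigma_true = 971.7 MPa


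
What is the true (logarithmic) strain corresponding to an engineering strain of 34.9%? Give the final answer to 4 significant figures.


epsilon_true = ln(1 + epsilon_eng)
epsilon_true = ln(1 + 0.349)
epsilon_true = 0.2994


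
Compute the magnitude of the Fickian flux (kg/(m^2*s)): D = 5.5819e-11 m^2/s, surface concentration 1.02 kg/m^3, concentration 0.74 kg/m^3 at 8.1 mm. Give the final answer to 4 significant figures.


J = -D * (dC/dx) = D * (C1 - C2) / dx
J = 5.5819e-11 * (1.02 - 0.74) / 8.1e-03
J = 1.93e-09 kg/(m^2*s)


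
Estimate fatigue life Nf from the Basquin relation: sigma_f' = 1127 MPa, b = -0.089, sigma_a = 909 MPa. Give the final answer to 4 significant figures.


sigma_a = sigma_f' * (2*Nf)^b
2*Nf = (sigma_a / sigma_f')^(1/b)
2*Nf = (909 / 1127)^(1/-0.089)
2*Nf = 11.1941
Nf = 5.597 cycles


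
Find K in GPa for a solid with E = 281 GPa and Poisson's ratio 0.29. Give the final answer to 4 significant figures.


K = E / (3*(1-2*nu))
K = 281 / (3*(1-2*0.29))
K = 223 GPa


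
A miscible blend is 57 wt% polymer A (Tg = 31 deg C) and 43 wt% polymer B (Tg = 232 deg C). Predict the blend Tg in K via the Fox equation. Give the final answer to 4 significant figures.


1/Tg = w1/Tg1 + w2/Tg2 (in Kelvin)
Tg1 = 304.15 K, Tg2 = 505.15 K
1/Tg = 0.57/304.15 + 0.43/505.15
Tg = 366.9 K


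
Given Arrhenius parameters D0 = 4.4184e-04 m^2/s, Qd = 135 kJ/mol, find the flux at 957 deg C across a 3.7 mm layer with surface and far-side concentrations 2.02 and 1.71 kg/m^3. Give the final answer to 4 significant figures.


Step 1: D = D0 * exp(-Qd/(R*T))
T = 957 + 273.15 = 1230.15 K
D = 4.4184e-04 * exp(-135e3 / (8.314 * 1230.15)) = 8.17875e-10 m^2/s
Step 2: J = D * (C1 - C2) / dx
J = 8.17875e-10 * (2.02 - 1.71) / 3.7e-03
J = 6.852e-08 kg/(m^2*s)


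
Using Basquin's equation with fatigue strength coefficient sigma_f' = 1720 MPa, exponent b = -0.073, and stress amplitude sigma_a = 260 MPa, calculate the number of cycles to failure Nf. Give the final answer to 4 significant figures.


sigma_a = sigma_f' * (2*Nf)^b
2*Nf = (sigma_a / sigma_f')^(1/b)
2*Nf = (260 / 1720)^(1/-0.073)
2*Nf = 1.73973e+11
Nf = 8.699e+10 cycles


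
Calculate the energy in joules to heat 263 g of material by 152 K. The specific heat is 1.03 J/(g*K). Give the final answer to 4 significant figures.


Q = m * cp * dT
Q = 263 * 1.03 * 152
Q = 41180 J


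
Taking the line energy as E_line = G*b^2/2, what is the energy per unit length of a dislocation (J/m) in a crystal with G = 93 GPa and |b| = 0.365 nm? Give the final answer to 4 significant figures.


E = G*b^2/2
b = 0.365 nm = 3.65e-10 m
G = 93 GPa = 9.3e+10 Pa
E = 0.5 * 9.3e+10 * (3.65e-10)^2
E = 6.195e-09 J/m


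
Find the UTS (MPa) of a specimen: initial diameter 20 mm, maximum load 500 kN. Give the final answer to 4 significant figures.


A0 = pi*(d/2)^2 = pi*(20/2)^2 = 314.159 mm^2
UTS = F_max / A0 = 500*1000 / 314.159
UTS = 1592 MPa


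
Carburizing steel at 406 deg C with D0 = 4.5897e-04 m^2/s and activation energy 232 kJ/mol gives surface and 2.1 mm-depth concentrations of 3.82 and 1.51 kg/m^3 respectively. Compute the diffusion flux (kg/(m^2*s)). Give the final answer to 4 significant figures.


Step 1: D = D0 * exp(-Qd/(R*T))
T = 406 + 273.15 = 679.15 K
D = 4.5897e-04 * exp(-232e3 / (8.314 * 679.15)) = 6.5706e-22 m^2/s
Step 2: J = D * (C1 - C2) / dx
J = 6.5706e-22 * (3.82 - 1.51) / 2.1e-03
J = 7.228e-19 kg/(m^2*s)


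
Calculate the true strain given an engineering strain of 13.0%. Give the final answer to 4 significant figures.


epsilon_true = ln(1 + epsilon_eng)
epsilon_true = ln(1 + 0.13)
epsilon_true = 0.1222


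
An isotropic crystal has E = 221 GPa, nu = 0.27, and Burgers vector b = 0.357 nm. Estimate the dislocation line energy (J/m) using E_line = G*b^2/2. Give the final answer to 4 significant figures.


Step 1: G = E / (2*(1+nu))
G = 221 / (2*(1+0.27)) = 87.0079 GPa = 8.70079e+10 Pa
Step 2: E_line = G*b^2/2
b = 0.357 nm = 3.57e-10 m
E_line = 0.5 * 8.70079e+10 * (3.57e-10)^2 = 5.545e-09 J/m


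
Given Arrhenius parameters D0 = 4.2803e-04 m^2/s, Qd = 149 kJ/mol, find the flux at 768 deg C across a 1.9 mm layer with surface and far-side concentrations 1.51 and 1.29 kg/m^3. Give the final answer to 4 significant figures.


Step 1: D = D0 * exp(-Qd/(R*T))
T = 768 + 273.15 = 1041.15 K
D = 4.2803e-04 * exp(-149e3 / (8.314 * 1041.15)) = 1.4317e-11 m^2/s
Step 2: J = D * (C1 - C2) / dx
J = 1.4317e-11 * (1.51 - 1.29) / 1.9e-03
J = 1.658e-09 kg/(m^2*s)


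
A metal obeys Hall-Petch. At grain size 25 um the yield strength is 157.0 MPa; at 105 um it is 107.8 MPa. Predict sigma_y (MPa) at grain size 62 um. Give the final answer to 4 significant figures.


sigma_y = sigma0 + k / sqrt(d)
1/sqrt(d1) = 1/sqrt(2.5e-05) = 200;  1/sqrt(d2) = 97.59
k = (sigma1 - sigma2) / (1/sqrt(d1) - 1/sqrt(d2)) = (157.0 - 107.8) / (200 - 97.59) = 0.480422 MPa*m^0.5
sigma0 = sigma1 - k/sqrt(d1) = 157.0 - 0.480422*200 = 60.9156 MPa
sigma_y(d3) = 60.9156 + 0.480422 / sqrt(6.2e-05) = 121.9 MPa


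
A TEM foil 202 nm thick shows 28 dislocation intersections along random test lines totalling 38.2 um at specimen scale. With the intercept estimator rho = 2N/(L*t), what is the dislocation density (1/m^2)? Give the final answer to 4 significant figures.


rho = 2N / (L * t)
L = 38.2 um = 3.82e-05 m, t = 202 nm = 2.02e-07 m
rho = 2 * 28 / (3.82e-05 * 2.02e-07)
rho = 7.257e+12 1/m^2


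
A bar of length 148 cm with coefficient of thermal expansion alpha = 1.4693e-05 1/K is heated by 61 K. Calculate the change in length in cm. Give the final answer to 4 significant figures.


dL = L0 * alpha * dT
dL = 148 * 1.4693e-05 * 61
dL = 0.1326 cm


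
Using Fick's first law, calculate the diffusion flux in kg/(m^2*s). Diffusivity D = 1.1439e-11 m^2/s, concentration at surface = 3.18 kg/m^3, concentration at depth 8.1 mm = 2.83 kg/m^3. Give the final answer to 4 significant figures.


J = -D * (dC/dx) = D * (C1 - C2) / dx
J = 1.1439e-11 * (3.18 - 2.83) / 8.1e-03
J = 4.943e-10 kg/(m^2*s)


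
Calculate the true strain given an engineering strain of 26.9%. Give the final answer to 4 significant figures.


epsilon_true = ln(1 + epsilon_eng)
epsilon_true = ln(1 + 0.269)
epsilon_true = 0.2382


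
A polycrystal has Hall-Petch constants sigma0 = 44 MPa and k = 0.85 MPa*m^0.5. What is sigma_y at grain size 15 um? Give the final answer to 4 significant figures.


sigma_y = sigma0 + k / sqrt(d)
d = 15 um = 1.5e-05 m
sigma_y = 44 + 0.85 / sqrt(1.5e-05)
sigma_y = 263.5 MPa


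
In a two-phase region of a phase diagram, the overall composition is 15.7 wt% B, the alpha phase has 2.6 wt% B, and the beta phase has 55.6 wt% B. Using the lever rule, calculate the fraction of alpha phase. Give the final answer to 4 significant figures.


f_alpha = (C_beta - C0) / (C_beta - C_alpha)
f_alpha = (55.6 - 15.7) / (55.6 - 2.6)
f_alpha = 0.7528


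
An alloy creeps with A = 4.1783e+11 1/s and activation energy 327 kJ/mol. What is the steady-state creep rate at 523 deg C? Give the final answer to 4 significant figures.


rate = A * exp(-Q / (R*T))
T = 523 + 273.15 = 796.15 K
rate = 4.1783e+11 * exp(-327e3 / (8.314 * 796.15))
rate = 1.466e-10 1/s


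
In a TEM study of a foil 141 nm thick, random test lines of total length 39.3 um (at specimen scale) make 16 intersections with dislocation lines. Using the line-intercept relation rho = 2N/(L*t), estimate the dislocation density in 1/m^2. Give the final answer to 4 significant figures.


rho = 2N / (L * t)
L = 39.3 um = 3.93e-05 m, t = 141 nm = 1.41e-07 m
rho = 2 * 16 / (3.93e-05 * 1.41e-07)
rho = 5.775e+12 1/m^2


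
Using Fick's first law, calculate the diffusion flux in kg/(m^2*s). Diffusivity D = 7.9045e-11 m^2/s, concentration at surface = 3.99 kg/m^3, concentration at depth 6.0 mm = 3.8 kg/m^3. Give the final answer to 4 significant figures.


J = -D * (dC/dx) = D * (C1 - C2) / dx
J = 7.9045e-11 * (3.99 - 3.8) / 6e-03
J = 2.503e-09 kg/(m^2*s)


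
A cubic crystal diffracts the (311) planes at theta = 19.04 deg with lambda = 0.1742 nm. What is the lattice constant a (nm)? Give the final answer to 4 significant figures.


d = lambda / (2*sin(theta))
d = 0.1742 / (2*sin(19.04 deg))
d = 0.266991 nm
a = d * sqrt(h^2+k^2+l^2) = 0.266991 * sqrt(11)
a = 0.8855 nm


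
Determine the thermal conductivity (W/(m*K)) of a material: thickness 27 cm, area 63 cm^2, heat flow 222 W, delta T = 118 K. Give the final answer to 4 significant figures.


k = Q*L / (A*dT)
L = 0.27 m, A = 6.3e-03 m^2
k = 222 * 0.27 / (6.3e-03 * 118)
k = 80.63 W/(m*K)


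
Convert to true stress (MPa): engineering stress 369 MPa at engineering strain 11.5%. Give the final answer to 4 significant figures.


sigma_true = sigma_eng * (1 + epsilon_eng)
sigma_true = 369 * (1 + 0.115)
sigma_true = 411.4 MPa


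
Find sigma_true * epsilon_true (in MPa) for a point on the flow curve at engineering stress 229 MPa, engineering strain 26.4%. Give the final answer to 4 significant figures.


sigma_true = sigma_eng * (1 + epsilon_eng)
sigma_true = 229 * (1 + 0.264) = 289.456 MPa
epsilon_true = ln(1 + epsilon_eng)
epsilon_true = ln(1 + 0.264) = 0.234281
sigma_true * epsilon_true = 289.456 * 0.234281 = 67.81 MPa


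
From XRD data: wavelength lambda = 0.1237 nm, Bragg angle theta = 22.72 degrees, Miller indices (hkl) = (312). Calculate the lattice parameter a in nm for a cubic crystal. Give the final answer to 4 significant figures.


d = lambda / (2*sin(theta))
d = 0.1237 / (2*sin(22.72 deg))
d = 0.160139 nm
a = d * sqrt(h^2+k^2+l^2) = 0.160139 * sqrt(14)
a = 0.5992 nm
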